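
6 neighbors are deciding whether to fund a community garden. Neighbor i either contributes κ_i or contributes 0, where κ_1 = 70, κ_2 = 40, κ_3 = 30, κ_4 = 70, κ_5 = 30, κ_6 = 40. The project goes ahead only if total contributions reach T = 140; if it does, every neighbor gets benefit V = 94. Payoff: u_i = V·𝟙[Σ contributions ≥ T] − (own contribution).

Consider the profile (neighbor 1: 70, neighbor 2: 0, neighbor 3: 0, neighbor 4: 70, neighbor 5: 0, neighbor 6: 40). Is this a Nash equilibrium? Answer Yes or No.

No

Total = 180 ≥ 140: provided.
Neighbor 1 (pledges 70, payoff 24): dropping to 0 → total 110, payoff 0. No gain.
Neighbor 2 (pledges 0, payoff 94): pledging 40 → total 220, payoff 54. No gain.
Neighbor 3 (pledges 0, payoff 94): pledging 30 → total 210, payoff 64. No gain.
Neighbor 4 (pledges 70, payoff 24): dropping to 0 → total 110, payoff 0. No gain.
Neighbor 5 (pledges 0, payoff 94): pledging 30 → total 210, payoff 64. No gain.
Neighbor 6 (pledges 40, payoff 54): dropping to 0 → total 140, payoff 94. Profitable deviation.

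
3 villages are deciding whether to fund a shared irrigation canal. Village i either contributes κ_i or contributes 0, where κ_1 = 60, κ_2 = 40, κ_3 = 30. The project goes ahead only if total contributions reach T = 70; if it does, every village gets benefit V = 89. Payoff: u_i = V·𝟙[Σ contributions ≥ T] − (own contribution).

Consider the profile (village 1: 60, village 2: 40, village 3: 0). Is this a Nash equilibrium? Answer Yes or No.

Yes

Total = 100 ≥ 70: provided.
Village 1 (pledges 60, payoff 29): dropping to 0 → total 40, payoff 0. No gain.
Village 2 (pledges 40, payoff 49): dropping to 0 → total 60, payoff 0. No gain.
Village 3 (pledges 0, payoff 89): pledging 30 → total 130, payoff 59. No gain.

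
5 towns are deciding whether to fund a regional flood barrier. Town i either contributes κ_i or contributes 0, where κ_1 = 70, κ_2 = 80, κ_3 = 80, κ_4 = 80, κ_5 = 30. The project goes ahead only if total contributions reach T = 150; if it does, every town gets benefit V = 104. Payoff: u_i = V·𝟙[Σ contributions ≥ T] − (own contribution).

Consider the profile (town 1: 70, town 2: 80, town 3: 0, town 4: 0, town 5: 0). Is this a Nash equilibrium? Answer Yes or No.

Yes

Total = 150 ≥ 150: provided.
Town 1 (pledges 70, payoff 34): dropping to 0 → total 80, payoff 0. No gain.
Town 2 (pledges 80, payoff 24): dropping to 0 → total 70, payoff 0. No gain.
Town 3 (pledges 0, payoff 104): pledging 80 → total 230, payoff 24. No gain.
Town 4 (pledges 0, payoff 104): pledging 80 → total 230, payoff 24. No gain.
Town 5 (pledges 0, payoff 104): pledging 30 → total 180, payoff 74. No gain.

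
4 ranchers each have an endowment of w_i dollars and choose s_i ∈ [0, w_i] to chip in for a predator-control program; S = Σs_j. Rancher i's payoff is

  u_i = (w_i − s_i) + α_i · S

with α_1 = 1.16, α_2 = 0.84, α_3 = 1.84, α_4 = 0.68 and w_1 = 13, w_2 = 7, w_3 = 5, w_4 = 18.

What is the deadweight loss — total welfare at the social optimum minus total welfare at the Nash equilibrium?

88

∂u_i/∂s_i = α_i − 1, so rancher i contributes w_i if α_i > 1, else 0.
α_i > 1 for i ∈ {1, 3}; NE contributions (13, 0, 5, 0), S = 18.
W^NE = Σw_i − S^NE + (Σα_i)·S^NE = 43 + 3.52·18 = 106.36.
Planner: ∂(Σu_j)/∂s_i = Σα_j − 1 = 3.52 > 0, so everyone contributes w_i; S^SO = 43, W^SO = 43 + 3.52·43 = 194.36.
Deadweight loss = 88.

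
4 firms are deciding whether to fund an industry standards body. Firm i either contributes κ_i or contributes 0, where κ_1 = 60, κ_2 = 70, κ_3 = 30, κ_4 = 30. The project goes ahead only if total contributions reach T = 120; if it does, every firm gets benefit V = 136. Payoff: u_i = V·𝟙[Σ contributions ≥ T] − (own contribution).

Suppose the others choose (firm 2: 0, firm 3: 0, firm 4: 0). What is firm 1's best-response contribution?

0

Others' total = 0. Even contributing 60 gives 60 < 120: no benefit either way.
Best response: 0.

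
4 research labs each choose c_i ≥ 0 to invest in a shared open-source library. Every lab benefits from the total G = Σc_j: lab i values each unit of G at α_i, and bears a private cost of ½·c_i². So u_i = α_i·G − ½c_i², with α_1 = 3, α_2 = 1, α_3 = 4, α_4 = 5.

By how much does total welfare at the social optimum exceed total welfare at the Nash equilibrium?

194.5

Lab i's FOC: ∂u_i/∂c_i = α_i − c_i = 0, so c_i* = α_i.
NE contributions = (3, 1, 4, 5); G = 13.
W^NE = (Σα)·G − ½Σα_i² = 13² − ½·51 = 143.5.
Planner sets c_i = Σα_j = 13 for every i, so G^SO = 4·13 = 52.
W^SO = (Σα)·G^SO − ½·4·(Σα)² = (4/2)·13² = 338.
Deadweight loss = W^SO − W^NE = 194.5.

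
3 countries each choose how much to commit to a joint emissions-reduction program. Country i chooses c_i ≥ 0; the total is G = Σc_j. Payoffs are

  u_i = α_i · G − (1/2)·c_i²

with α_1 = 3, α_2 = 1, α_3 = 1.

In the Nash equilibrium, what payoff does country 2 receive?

4.5

Country i's FOC: ∂u_i/∂c_i = α_i − c_i = 0, so c_i* = α_i.
NE contributions = (3, 1, 1); G = 5.
u_2 = α_2·G − ½·(c_2)² = 1·5 − ½·1² = 4.5.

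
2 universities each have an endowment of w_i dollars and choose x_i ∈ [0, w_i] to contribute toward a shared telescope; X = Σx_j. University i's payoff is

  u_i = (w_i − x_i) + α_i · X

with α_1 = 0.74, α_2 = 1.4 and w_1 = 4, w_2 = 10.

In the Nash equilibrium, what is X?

∂u_i/∂x_i = α_i − 1, so university i contributes w_i if α_i > 1, else 0.
α_i > 1 for i ∈ {2}; NE contributions (0, 10), X = 10.

10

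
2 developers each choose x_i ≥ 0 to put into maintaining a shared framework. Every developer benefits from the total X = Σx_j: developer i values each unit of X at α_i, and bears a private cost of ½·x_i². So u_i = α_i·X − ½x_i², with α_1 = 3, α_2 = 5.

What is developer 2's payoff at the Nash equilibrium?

27.5

Developer i's FOC: ∂u_i/∂x_i = α_i − x_i = 0, so x_i* = α_i.
NE contributions = (3, 5); X = 8.
u_2 = α_2·X − ½·(x_2)² = 5·8 − ½·5² = 27.5.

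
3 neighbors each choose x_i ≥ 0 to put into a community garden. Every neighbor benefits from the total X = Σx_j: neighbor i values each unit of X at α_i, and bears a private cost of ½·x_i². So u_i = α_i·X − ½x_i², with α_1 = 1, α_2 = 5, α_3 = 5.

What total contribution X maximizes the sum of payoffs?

Planner FOC: ∂(Σu_j)/∂x_i = (Σα_j) − x_i = 0, so x_i^SO = Σα_j = 11 for every i; X^SO = 33.

33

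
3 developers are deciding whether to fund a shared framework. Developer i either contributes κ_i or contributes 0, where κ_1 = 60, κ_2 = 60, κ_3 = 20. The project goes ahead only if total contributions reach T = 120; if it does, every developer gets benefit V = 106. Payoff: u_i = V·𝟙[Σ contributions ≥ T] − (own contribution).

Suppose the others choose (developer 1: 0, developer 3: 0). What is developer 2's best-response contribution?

Others' total = 0. Even contributing 60 gives 60 < 120: no benefit either way.
Best response: 0.

0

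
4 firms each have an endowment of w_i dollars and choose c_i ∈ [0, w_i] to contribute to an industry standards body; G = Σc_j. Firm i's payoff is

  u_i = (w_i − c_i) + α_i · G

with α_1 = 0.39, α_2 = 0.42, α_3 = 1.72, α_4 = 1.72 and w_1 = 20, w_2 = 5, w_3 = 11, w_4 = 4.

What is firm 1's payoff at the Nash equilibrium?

25.85

∂u_i/∂c_i = α_i − 1, so firm i contributes w_i if α_i > 1, else 0.
α_i > 1 for i ∈ {3, 4}; NE contributions (0, 0, 11, 4), G = 15.
u_1 = (20 − 0) + 0.39·15 = 25.85.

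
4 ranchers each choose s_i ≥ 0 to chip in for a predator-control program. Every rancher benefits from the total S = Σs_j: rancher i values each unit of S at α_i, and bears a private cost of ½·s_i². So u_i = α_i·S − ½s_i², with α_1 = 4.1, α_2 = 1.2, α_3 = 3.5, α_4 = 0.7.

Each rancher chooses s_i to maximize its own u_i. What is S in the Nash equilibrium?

Rancher i's FOC: ∂u_i/∂s_i = α_i − s_i = 0, so s_i* = α_i.
NE contributions = (4.1, 1.2, 3.5, 0.7); S = 9.5.

9.5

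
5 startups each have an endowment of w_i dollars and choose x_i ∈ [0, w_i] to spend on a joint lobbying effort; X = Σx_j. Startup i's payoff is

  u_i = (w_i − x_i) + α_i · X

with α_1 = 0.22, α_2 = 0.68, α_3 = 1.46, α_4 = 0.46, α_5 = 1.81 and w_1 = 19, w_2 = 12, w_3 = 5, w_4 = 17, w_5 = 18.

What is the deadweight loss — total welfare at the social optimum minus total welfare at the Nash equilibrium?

174.24

∂u_i/∂x_i = α_i − 1, so startup i contributes w_i if α_i > 1, else 0.
α_i > 1 for i ∈ {3, 5}; NE contributions (0, 0, 5, 0, 18), X = 23.
W^NE = Σw_i − X^NE + (Σα_i)·X^NE = 71 + 3.63·23 = 154.49.
Planner: ∂(Σu_j)/∂x_i = Σα_j − 1 = 3.63 > 0, so everyone contributes w_i; X^SO = 71, W^SO = 71 + 3.63·71 = 328.73.
Deadweight loss = 174.24.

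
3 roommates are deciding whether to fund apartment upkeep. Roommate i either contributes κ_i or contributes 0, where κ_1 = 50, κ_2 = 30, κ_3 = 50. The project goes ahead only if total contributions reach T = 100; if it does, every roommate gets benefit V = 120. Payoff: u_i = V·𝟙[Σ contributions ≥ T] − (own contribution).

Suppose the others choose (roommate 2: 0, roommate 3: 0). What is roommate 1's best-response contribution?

0

Others' total = 0. Even contributing 50 gives 50 < 100: no benefit either way.
Best response: 0.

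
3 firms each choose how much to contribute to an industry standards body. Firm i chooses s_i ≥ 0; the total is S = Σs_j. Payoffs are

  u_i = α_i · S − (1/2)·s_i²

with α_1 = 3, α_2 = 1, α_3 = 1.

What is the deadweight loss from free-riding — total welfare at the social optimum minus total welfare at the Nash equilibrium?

Firm i's FOC: ∂u_i/∂s_i = α_i − s_i = 0, so s_i* = α_i.
NE contributions = (3, 1, 1); S = 5.
W^NE = (Σα)·S − ½Σα_i² = 5² − ½·11 = 19.5.
Planner sets s_i = Σα_j = 5 for every i, so S^SO = 3·5 = 15.
W^SO = (Σα)·S^SO − ½·3·(Σα)² = (3/2)·5² = 37.5.
Deadweight loss = W^SO − W^NE = 18.

18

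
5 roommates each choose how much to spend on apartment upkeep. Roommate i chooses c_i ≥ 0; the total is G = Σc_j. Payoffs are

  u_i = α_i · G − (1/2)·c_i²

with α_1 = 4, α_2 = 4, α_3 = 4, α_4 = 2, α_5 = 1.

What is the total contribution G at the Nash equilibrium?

Roommate i's FOC: ∂u_i/∂c_i = α_i − c_i = 0, so c_i* = α_i.
NE contributions = (4, 4, 4, 2, 1); G = 15.

15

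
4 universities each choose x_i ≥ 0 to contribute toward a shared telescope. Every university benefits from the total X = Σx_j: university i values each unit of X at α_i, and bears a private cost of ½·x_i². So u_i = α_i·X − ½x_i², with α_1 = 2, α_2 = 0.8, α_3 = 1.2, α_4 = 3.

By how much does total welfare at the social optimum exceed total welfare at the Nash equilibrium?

56.54

University i's FOC: ∂u_i/∂x_i = α_i − x_i = 0, so x_i* = α_i.
NE contributions = (2, 0.8, 1.2, 3); X = 7.
W^NE = (Σα)·X − ½Σα_i² = 7² − ½·15.08 = 41.46.
Planner sets x_i = Σα_j = 7 for every i, so X^SO = 4·7 = 28.
W^SO = (Σα)·X^SO − ½·4·(Σα)² = (4/2)·7² = 98.
Deadweight loss = W^SO − W^NE = 56.54.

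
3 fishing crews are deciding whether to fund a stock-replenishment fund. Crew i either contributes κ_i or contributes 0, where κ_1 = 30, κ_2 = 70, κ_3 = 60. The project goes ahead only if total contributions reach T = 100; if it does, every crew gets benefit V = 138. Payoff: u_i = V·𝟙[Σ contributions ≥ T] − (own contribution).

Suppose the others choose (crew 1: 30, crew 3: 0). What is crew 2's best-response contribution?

Others' total = 30. Contributing 70 brings total to 100 ≥ 100: gain V − κ_2 = 68.
Best response: 70.

70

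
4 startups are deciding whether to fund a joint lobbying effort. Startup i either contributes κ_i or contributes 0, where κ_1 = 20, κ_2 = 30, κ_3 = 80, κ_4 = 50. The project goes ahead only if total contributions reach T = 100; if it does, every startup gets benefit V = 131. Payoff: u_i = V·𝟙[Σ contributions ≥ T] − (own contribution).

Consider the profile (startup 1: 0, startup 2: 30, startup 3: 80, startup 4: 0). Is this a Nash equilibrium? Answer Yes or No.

Yes

Total = 110 ≥ 100: provided.
Startup 1 (pledges 0, payoff 131): pledging 20 → total 130, payoff 111. No gain.
Startup 2 (pledges 30, payoff 101): dropping to 0 → total 80, payoff 0. No gain.
Startup 3 (pledges 80, payoff 51): dropping to 0 → total 30, payoff 0. No gain.
Startup 4 (pledges 0, payoff 131): pledging 50 → total 160, payoff 81. No gain.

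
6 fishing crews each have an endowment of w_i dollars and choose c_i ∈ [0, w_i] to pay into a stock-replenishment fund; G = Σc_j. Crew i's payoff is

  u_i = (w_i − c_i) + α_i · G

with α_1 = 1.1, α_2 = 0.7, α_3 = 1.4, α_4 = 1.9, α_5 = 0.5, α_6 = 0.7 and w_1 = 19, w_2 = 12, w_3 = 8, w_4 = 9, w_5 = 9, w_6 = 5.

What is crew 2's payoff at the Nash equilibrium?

37.2

∂u_i/∂c_i = α_i − 1, so crew i contributes w_i if α_i > 1, else 0.
α_i > 1 for i ∈ {1, 3, 4}; NE contributions (19, 0, 8, 9, 0, 0), G = 36.
u_2 = (12 − 0) + 0.7·36 = 37.2.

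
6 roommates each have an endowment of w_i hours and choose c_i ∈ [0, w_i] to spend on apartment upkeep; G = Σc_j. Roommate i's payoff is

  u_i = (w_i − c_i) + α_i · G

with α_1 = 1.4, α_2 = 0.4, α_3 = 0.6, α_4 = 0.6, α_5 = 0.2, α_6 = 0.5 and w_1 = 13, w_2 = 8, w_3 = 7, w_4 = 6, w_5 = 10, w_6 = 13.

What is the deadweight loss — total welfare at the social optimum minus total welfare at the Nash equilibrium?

118.8

∂u_i/∂c_i = α_i − 1, so roommate i contributes w_i if α_i > 1, else 0.
α_i > 1 for i ∈ {1}; NE contributions (13, 0, 0, 0, 0, 0), G = 13.
W^NE = Σw_i − G^NE + (Σα_i)·G^NE = 57 + 2.7·13 = 92.1.
Planner: ∂(Σu_j)/∂c_i = Σα_j − 1 = 2.7 > 0, so everyone contributes w_i; G^SO = 57, W^SO = 57 + 2.7·57 = 210.9.
Deadweight loss = 118.8.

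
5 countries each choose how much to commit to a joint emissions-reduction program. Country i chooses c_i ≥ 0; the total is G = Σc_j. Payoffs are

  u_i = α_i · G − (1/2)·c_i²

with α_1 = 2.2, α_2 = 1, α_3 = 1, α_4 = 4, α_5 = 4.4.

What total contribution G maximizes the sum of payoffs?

Planner FOC: ∂(Σu_j)/∂c_i = (Σα_j) − c_i = 0, so c_i^SO = Σα_j = 12.6 for every i; G^SO = 63.

63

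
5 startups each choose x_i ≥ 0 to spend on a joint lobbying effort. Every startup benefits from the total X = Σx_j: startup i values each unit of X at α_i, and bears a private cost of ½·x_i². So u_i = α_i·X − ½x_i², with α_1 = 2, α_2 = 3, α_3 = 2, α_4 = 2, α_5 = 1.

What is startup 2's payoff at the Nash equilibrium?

25.5

Startup i's FOC: ∂u_i/∂x_i = α_i − x_i = 0, so x_i* = α_i.
NE contributions = (2, 3, 2, 2, 1); X = 10.
u_2 = α_2·X − ½·(x_2)² = 3·10 − ½·3² = 25.5.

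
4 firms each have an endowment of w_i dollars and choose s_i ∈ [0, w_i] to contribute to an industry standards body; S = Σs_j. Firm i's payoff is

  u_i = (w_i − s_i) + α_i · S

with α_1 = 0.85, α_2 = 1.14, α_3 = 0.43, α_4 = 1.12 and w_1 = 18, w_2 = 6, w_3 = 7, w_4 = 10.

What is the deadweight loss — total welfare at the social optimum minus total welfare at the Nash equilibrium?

∂u_i/∂s_i = α_i − 1, so firm i contributes w_i if α_i > 1, else 0.
α_i > 1 for i ∈ {2, 4}; NE contributions (0, 6, 0, 10), S = 16.
W^NE = Σw_i − S^NE + (Σα_i)·S^NE = 41 + 2.54·16 = 81.64.
Planner: ∂(Σu_j)/∂s_i = Σα_j − 1 = 2.54 > 0, so everyone contributes w_i; S^SO = 41, W^SO = 41 + 2.54·41 = 145.14.
Deadweight loss = 63.5.

63.5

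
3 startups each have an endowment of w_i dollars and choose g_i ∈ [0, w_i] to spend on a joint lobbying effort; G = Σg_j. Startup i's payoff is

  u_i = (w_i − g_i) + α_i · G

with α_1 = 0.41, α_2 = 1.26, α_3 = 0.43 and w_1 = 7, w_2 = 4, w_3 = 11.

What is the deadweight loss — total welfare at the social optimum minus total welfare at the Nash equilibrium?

∂u_i/∂g_i = α_i − 1, so startup i contributes w_i if α_i > 1, else 0.
α_i > 1 for i ∈ {2}; NE contributions (0, 4, 0), G = 4.
W^NE = Σw_i − G^NE + (Σα_i)·G^NE = 22 + 1.1·4 = 26.4.
Planner: ∂(Σu_j)/∂g_i = Σα_j − 1 = 1.1 > 0, so everyone contributes w_i; G^SO = 22, W^SO = 22 + 1.1·22 = 46.2.
Deadweight loss = 19.8.

19.8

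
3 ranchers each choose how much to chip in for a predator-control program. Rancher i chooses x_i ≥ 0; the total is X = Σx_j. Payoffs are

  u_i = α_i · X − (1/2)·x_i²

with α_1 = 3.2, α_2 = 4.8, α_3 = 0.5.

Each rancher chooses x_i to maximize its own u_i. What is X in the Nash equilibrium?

8.5

Rancher i's FOC: ∂u_i/∂x_i = α_i − x_i = 0, so x_i* = α_i.
NE contributions = (3.2, 4.8, 0.5); X = 8.5.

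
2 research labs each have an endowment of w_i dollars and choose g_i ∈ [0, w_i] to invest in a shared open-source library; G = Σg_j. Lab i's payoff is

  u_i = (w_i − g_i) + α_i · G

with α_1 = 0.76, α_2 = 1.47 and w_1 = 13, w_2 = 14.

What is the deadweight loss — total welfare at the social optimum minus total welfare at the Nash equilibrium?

∂u_i/∂g_i = α_i − 1, so lab i contributes w_i if α_i > 1, else 0.
α_i > 1 for i ∈ {2}; NE contributions (0, 14), G = 14.
W^NE = Σw_i − G^NE + (Σα_i)·G^NE = 27 + 1.23·14 = 44.22.
Planner: ∂(Σu_j)/∂g_i = Σα_j − 1 = 1.23 > 0, so everyone contributes w_i; G^SO = 27, W^SO = 27 + 1.23·27 = 60.21.
Deadweight loss = 15.99.

15.99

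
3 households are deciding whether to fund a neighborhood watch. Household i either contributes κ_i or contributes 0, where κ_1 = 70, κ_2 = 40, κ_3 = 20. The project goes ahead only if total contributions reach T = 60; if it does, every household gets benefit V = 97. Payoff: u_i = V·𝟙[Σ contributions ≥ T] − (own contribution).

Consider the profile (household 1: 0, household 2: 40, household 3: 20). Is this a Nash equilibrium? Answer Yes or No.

Yes

Total = 60 ≥ 60: provided.
Household 1 (pledges 0, payoff 97): pledging 70 → total 130, payoff 27. No gain.
Household 2 (pledges 40, payoff 57): dropping to 0 → total 20, payoff 0. No gain.
Household 3 (pledges 20, payoff 77): dropping to 0 → total 40, payoff 0. No gain.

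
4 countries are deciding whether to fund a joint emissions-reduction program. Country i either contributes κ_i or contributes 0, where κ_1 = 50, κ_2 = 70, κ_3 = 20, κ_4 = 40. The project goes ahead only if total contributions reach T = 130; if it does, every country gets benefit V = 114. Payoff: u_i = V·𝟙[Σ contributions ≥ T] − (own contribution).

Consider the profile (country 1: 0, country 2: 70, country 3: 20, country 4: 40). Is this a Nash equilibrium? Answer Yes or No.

Yes

Total = 130 ≥ 130: provided.
Country 1 (pledges 0, payoff 114): pledging 50 → total 180, payoff 64. No gain.
Country 2 (pledges 70, payoff 44): dropping to 0 → total 60, payoff 0. No gain.
Country 3 (pledges 20, payoff 94): dropping to 0 → total 110, payoff 0. No gain.
Country 4 (pledges 40, payoff 74): dropping to 0 → total 90, payoff 0. No gain.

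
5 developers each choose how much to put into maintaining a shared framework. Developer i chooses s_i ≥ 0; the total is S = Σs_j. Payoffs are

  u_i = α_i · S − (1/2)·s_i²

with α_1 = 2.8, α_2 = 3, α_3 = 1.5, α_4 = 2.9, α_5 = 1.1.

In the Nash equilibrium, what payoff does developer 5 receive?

11.825

Developer i's FOC: ∂u_i/∂s_i = α_i − s_i = 0, so s_i* = α_i.
NE contributions = (2.8, 3, 1.5, 2.9, 1.1); S = 11.3.
u_5 = α_5·S − ½·(s_5)² = 1.1·11.3 − ½·1.1² = 11.825.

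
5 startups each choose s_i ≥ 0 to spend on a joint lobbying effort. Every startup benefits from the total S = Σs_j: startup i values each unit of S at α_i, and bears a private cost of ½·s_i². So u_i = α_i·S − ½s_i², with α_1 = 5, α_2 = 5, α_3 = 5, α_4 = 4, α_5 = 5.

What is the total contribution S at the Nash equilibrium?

Startup i's FOC: ∂u_i/∂s_i = α_i − s_i = 0, so s_i* = α_i.
NE contributions = (5, 5, 5, 4, 5); S = 24.

24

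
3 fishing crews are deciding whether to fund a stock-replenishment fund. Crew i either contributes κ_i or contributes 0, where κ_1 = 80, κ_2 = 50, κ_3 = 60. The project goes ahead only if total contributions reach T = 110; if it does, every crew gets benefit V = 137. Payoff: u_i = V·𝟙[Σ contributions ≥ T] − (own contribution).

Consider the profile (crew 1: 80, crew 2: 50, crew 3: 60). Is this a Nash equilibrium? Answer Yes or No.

Total = 190 ≥ 110: provided.
Crew 1 (pledges 80, payoff 57): dropping to 0 → total 110, payoff 137. Profitable deviation.

No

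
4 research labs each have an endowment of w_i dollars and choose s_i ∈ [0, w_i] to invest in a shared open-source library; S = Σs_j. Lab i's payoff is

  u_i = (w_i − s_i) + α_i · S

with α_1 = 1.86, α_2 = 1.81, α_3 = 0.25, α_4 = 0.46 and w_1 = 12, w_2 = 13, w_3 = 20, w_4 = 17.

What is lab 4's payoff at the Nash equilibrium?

28.5

∂u_i/∂s_i = α_i − 1, so lab i contributes w_i if α_i > 1, else 0.
α_i > 1 for i ∈ {1, 2}; NE contributions (12, 13, 0, 0), S = 25.
u_4 = (17 − 0) + 0.46·25 = 28.5.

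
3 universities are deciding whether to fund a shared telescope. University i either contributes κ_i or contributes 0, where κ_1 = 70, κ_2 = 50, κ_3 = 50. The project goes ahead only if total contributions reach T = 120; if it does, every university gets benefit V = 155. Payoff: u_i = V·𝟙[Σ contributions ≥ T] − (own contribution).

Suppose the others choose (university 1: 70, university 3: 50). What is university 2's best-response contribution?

0

Others' total = 120 ≥ 120; contributing adds cost 50 for no extra benefit.
Best response: 0.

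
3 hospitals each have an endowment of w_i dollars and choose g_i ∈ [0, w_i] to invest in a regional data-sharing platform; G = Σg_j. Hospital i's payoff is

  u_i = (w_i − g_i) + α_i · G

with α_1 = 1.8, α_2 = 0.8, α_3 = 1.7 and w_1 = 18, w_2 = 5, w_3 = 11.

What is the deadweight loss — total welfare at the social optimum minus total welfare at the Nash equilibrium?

16.5

∂u_i/∂g_i = α_i − 1, so hospital i contributes w_i if α_i > 1, else 0.
α_i > 1 for i ∈ {1, 3}; NE contributions (18, 0, 11), G = 29.
W^NE = Σw_i − G^NE + (Σα_i)·G^NE = 34 + 3.3·29 = 129.7.
Planner: ∂(Σu_j)/∂g_i = Σα_j − 1 = 3.3 > 0, so everyone contributes w_i; G^SO = 34, W^SO = 34 + 3.3·34 = 146.2.
Deadweight loss = 16.5.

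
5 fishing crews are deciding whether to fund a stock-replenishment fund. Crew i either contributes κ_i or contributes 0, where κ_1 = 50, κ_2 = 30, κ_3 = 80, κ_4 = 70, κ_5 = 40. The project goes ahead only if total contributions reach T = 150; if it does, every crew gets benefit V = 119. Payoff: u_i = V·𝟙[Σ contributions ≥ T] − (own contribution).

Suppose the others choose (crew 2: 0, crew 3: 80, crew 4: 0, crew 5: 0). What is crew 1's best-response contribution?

0

Others' total = 80. Even contributing 50 gives 130 < 150: no benefit either way.
Best response: 0.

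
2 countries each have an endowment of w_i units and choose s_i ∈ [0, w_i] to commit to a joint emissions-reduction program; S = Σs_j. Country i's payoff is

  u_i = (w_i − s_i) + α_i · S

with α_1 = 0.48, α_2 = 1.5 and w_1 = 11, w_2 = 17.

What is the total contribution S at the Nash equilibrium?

∂u_i/∂s_i = α_i − 1, so country i contributes w_i if α_i > 1, else 0.
α_i > 1 for i ∈ {2}; NE contributions (0, 17), S = 17.

17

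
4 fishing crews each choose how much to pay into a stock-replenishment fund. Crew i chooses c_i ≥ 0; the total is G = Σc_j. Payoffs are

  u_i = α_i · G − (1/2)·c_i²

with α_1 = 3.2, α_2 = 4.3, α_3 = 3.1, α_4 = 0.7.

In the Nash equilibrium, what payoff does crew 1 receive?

Crew i's FOC: ∂u_i/∂c_i = α_i − c_i = 0, so c_i* = α_i.
NE contributions = (3.2, 4.3, 3.1, 0.7); G = 11.3.
u_1 = α_1·G − ½·(c_1)² = 3.2·11.3 − ½·3.2² = 31.04.

31.04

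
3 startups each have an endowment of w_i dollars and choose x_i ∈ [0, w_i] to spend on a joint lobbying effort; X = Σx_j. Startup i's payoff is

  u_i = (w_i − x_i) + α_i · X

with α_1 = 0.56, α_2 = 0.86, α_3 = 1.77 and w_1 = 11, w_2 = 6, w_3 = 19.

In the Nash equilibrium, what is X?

∂u_i/∂x_i = α_i − 1, so startup i contributes w_i if α_i > 1, else 0.
α_i > 1 for i ∈ {3}; NE contributions (0, 0, 19), X = 19.

19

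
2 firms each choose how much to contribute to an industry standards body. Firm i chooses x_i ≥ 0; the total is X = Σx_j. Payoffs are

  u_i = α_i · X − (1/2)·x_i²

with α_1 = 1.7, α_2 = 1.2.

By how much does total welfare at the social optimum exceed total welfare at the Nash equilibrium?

2.165

Firm i's FOC: ∂u_i/∂x_i = α_i − x_i = 0, so x_i* = α_i.
NE contributions = (1.7, 1.2); X = 2.9.
W^NE = (Σα)·X − ½Σα_i² = 2.9² − ½·4.33 = 6.245.
Planner sets x_i = Σα_j = 2.9 for every i, so X^SO = 2·2.9 = 5.8.
W^SO = (Σα)·X^SO − ½·2·(Σα)² = (2/2)·2.9² = 8.41.
Deadweight loss = W^SO − W^NE = 2.165.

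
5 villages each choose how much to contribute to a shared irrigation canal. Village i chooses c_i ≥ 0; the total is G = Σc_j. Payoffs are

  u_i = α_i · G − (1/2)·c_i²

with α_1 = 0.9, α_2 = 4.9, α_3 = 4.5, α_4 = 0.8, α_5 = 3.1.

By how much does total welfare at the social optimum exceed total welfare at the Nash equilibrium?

330.12

Village i's FOC: ∂u_i/∂c_i = α_i − c_i = 0, so c_i* = α_i.
NE contributions = (0.9, 4.9, 4.5, 0.8, 3.1); G = 14.2.
W^NE = (Σα)·G − ½Σα_i² = 14.2² − ½·55.32 = 173.98.
Planner sets c_i = Σα_j = 14.2 for every i, so G^SO = 5·14.2 = 71.
W^SO = (Σα)·G^SO − ½·5·(Σα)² = (5/2)·14.2² = 504.1.
Deadweight loss = W^SO − W^NE = 330.12.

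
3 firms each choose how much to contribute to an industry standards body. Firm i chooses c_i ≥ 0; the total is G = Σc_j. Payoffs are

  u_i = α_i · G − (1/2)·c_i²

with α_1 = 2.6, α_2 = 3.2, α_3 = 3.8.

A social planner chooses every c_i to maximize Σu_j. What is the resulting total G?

28.8

Planner FOC: ∂(Σu_j)/∂c_i = (Σα_j) − c_i = 0, so c_i^SO = Σα_j = 9.6 for every i; G^SO = 28.8.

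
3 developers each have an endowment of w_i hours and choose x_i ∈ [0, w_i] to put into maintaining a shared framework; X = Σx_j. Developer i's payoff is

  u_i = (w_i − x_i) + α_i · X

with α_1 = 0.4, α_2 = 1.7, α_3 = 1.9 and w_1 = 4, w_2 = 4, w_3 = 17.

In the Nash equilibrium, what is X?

21

∂u_i/∂x_i = α_i − 1, so developer i contributes w_i if α_i > 1, else 0.
α_i > 1 for i ∈ {2, 3}; NE contributions (0, 4, 17), X = 21.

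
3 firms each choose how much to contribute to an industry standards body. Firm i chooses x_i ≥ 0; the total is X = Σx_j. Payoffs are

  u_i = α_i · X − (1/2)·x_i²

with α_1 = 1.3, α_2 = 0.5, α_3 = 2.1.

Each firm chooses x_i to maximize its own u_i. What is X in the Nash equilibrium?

3.9

Firm i's FOC: ∂u_i/∂x_i = α_i − x_i = 0, so x_i* = α_i.
NE contributions = (1.3, 0.5, 2.1); X = 3.9.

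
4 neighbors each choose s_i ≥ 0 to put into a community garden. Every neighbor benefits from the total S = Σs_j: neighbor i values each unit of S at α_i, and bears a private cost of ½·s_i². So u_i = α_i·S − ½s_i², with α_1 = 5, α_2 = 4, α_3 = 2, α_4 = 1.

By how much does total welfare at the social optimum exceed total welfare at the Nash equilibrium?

167

Neighbor i's FOC: ∂u_i/∂s_i = α_i − s_i = 0, so s_i* = α_i.
NE contributions = (5, 4, 2, 1); S = 12.
W^NE = (Σα)·S − ½Σα_i² = 12² − ½·46 = 121.
Planner sets s_i = Σα_j = 12 for every i, so S^SO = 4·12 = 48.
W^SO = (Σα)·S^SO − ½·4·(Σα)² = (4/2)·12² = 288.
Deadweight loss = W^SO − W^NE = 167.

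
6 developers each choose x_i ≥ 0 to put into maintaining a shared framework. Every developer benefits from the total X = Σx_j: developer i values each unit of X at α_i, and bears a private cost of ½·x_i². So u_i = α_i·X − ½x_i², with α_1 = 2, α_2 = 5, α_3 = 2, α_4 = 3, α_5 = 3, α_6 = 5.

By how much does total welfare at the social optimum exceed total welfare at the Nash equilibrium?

838

Developer i's FOC: ∂u_i/∂x_i = α_i − x_i = 0, so x_i* = α_i.
NE contributions = (2, 5, 2, 3, 3, 5); X = 20.
W^NE = (Σα)·X − ½Σα_i² = 20² − ½·76 = 362.
Planner sets x_i = Σα_j = 20 for every i, so X^SO = 6·20 = 120.
W^SO = (Σα)·X^SO − ½·6·(Σα)² = (6/2)·20² = 1200.
Deadweight loss = W^SO − W^NE = 838.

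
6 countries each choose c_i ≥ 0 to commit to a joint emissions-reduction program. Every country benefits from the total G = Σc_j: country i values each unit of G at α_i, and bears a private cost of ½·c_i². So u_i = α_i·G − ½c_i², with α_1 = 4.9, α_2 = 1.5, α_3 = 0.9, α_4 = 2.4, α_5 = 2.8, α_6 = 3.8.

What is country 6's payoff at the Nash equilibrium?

Country i's FOC: ∂u_i/∂c_i = α_i − c_i = 0, so c_i* = α_i.
NE contributions = (4.9, 1.5, 0.9, 2.4, 2.8, 3.8); G = 16.3.
u_6 = α_6·G − ½·(c_6)² = 3.8·16.3 − ½·3.8² = 54.72.

54.72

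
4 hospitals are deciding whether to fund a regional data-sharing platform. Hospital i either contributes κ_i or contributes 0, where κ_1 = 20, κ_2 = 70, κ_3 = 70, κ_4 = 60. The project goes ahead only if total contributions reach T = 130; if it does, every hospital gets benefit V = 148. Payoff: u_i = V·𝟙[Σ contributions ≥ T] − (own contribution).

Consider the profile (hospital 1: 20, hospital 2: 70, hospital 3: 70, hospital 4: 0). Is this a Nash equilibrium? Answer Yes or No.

Total = 160 ≥ 130: provided.
Hospital 1 (pledges 20, payoff 128): dropping to 0 → total 140, payoff 148. Profitable deviation.

No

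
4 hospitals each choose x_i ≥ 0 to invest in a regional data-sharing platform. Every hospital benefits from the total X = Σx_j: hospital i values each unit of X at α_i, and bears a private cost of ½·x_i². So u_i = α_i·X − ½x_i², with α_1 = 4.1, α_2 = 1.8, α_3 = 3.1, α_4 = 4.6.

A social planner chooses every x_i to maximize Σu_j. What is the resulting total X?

Planner FOC: ∂(Σu_j)/∂x_i = (Σα_j) − x_i = 0, so x_i^SO = Σα_j = 13.6 for every i; X^SO = 54.4.

54.4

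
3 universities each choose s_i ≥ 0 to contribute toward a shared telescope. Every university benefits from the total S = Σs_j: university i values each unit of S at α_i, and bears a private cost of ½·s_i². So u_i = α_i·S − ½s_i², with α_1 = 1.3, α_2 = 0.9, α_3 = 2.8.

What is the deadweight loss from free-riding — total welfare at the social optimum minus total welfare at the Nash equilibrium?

17.67

University i's FOC: ∂u_i/∂s_i = α_i − s_i = 0, so s_i* = α_i.
NE contributions = (1.3, 0.9, 2.8); S = 5.
W^NE = (Σα)·S − ½Σα_i² = 5² − ½·10.34 = 19.83.
Planner sets s_i = Σα_j = 5 for every i, so S^SO = 3·5 = 15.
W^SO = (Σα)·S^SO − ½·3·(Σα)² = (3/2)·5² = 37.5.
Deadweight loss = W^SO − W^NE = 17.67.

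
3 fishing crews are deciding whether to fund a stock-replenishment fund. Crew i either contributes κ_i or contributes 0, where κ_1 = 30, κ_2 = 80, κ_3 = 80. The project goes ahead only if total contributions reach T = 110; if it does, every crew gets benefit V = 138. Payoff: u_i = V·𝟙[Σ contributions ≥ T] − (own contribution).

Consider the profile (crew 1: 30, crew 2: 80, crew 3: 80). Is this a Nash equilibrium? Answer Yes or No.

Total = 190 ≥ 110: provided.
Crew 1 (pledges 30, payoff 108): dropping to 0 → total 160, payoff 138. Profitable deviation.

No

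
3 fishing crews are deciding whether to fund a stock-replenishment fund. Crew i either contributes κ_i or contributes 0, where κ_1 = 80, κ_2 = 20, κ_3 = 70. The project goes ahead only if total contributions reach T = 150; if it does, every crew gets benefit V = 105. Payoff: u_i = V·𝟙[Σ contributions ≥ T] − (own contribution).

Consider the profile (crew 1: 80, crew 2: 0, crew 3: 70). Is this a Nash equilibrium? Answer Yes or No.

Total = 150 ≥ 150: provided.
Crew 1 (pledges 80, payoff 25): dropping to 0 → total 70, payoff 0. No gain.
Crew 2 (pledges 0, payoff 105): pledging 20 → total 170, payoff 85. No gain.
Crew 3 (pledges 70, payoff 35): dropping to 0 → total 80, payoff 0. No gain.

Yes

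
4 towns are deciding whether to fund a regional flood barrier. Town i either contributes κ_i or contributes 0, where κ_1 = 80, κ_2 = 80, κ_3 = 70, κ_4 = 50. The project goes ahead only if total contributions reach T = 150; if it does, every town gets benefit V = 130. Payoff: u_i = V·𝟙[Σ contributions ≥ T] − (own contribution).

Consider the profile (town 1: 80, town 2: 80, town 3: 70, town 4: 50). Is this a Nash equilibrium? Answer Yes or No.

Total = 280 ≥ 150: provided.
Town 1 (pledges 80, payoff 50): dropping to 0 → total 200, payoff 130. Profitable deviation.

No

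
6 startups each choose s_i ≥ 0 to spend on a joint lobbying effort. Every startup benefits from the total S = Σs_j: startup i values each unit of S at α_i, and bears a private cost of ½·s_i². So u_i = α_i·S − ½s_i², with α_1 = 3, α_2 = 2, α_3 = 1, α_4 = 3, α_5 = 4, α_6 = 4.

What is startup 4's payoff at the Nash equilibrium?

46.5

Startup i's FOC: ∂u_i/∂s_i = α_i − s_i = 0, so s_i* = α_i.
NE contributions = (3, 2, 1, 3, 4, 4); S = 17.
u_4 = α_4·S − ½·(s_4)² = 3·17 − ½·3² = 46.5.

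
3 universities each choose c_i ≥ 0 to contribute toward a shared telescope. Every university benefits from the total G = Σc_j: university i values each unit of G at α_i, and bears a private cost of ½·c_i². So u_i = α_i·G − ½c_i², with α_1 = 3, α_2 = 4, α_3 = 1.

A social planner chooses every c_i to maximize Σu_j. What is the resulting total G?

24

Planner FOC: ∂(Σu_j)/∂c_i = (Σα_j) − c_i = 0, so c_i^SO = Σα_j = 8 for every i; G^SO = 24.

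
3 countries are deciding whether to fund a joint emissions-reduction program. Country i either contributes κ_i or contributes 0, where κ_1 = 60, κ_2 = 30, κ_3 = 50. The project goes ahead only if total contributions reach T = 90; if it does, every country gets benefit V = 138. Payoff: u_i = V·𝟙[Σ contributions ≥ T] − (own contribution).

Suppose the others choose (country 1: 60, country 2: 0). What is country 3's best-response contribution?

Others' total = 60. Contributing 50 brings total to 110 ≥ 90: gain V − κ_3 = 88.
Best response: 50.

50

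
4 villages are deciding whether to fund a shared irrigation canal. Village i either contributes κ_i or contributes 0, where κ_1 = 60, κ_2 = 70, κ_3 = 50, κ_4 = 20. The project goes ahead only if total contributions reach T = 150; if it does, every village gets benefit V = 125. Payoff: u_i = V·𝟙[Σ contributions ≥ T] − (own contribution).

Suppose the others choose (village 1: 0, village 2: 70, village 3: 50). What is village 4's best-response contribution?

Others' total = 120. Even contributing 20 gives 140 < 150: no benefit either way.
Best response: 0.

0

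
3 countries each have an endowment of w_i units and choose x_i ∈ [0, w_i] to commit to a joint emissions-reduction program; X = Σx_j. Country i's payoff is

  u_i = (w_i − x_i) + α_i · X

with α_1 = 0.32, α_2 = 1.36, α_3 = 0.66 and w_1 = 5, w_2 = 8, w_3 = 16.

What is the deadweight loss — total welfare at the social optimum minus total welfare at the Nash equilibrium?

∂u_i/∂x_i = α_i − 1, so country i contributes w_i if α_i > 1, else 0.
α_i > 1 for i ∈ {2}; NE contributions (0, 8, 0), X = 8.
W^NE = Σw_i − X^NE + (Σα_i)·X^NE = 29 + 1.34·8 = 39.72.
Planner: ∂(Σu_j)/∂x_i = Σα_j − 1 = 1.34 > 0, so everyone contributes w_i; X^SO = 29, W^SO = 29 + 1.34·29 = 67.86.
Deadweight loss = 28.14.

28.14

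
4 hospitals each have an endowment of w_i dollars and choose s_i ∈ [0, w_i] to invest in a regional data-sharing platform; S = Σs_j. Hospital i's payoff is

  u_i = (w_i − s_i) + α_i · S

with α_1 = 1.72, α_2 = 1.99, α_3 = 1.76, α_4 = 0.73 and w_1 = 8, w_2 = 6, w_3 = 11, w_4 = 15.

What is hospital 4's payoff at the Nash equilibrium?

33.25

∂u_i/∂s_i = α_i − 1, so hospital i contributes w_i if α_i > 1, else 0.
α_i > 1 for i ∈ {1, 2, 3}; NE contributions (8, 6, 11, 0), S = 25.
u_4 = (15 − 0) + 0.73·25 = 33.25.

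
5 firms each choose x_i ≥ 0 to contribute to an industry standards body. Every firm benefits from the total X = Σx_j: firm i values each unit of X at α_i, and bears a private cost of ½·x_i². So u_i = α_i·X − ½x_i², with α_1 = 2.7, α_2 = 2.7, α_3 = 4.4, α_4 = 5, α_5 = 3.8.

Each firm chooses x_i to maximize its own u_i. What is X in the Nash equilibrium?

18.6

Firm i's FOC: ∂u_i/∂x_i = α_i − x_i = 0, so x_i* = α_i.
NE contributions = (2.7, 2.7, 4.4, 5, 3.8); X = 18.6.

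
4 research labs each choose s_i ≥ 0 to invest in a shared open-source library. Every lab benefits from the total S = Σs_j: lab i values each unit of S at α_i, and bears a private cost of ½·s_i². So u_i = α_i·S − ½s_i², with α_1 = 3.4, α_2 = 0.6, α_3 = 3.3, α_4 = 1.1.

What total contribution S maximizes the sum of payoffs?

33.6

Planner FOC: ∂(Σu_j)/∂s_i = (Σα_j) − s_i = 0, so s_i^SO = Σα_j = 8.4 for every i; S^SO = 33.6.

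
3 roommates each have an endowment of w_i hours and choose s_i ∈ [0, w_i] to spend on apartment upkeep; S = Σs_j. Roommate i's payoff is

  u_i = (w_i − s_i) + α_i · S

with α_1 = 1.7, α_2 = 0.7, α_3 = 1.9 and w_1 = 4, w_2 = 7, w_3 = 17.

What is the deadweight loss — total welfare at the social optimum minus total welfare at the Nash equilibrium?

23.1

∂u_i/∂s_i = α_i − 1, so roommate i contributes w_i if α_i > 1, else 0.
α_i > 1 for i ∈ {1, 3}; NE contributions (4, 0, 17), S = 21.
W^NE = Σw_i − S^NE + (Σα_i)·S^NE = 28 + 3.3·21 = 97.3.
Planner: ∂(Σu_j)/∂s_i = Σα_j − 1 = 3.3 > 0, so everyone contributes w_i; S^SO = 28, W^SO = 28 + 3.3·28 = 120.4.
Deadweight loss = 23.1.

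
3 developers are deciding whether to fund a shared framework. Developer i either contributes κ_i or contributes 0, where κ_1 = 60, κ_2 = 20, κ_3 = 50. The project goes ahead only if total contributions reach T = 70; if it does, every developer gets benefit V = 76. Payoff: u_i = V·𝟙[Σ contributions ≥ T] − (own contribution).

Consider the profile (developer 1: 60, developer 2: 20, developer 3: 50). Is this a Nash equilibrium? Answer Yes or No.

Total = 130 ≥ 70: provided.
Developer 1 (pledges 60, payoff 16): dropping to 0 → total 70, payoff 76. Profitable deviation.

No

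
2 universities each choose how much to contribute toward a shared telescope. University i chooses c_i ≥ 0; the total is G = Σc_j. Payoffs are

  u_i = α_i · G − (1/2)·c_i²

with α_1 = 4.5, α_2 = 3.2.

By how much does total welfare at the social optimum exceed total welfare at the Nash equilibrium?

University i's FOC: ∂u_i/∂c_i = α_i − c_i = 0, so c_i* = α_i.
NE contributions = (4.5, 3.2); G = 7.7.
W^NE = (Σα)·G − ½Σα_i² = 7.7² − ½·30.49 = 44.045.
Planner sets c_i = Σα_j = 7.7 for every i, so G^SO = 2·7.7 = 15.4.
W^SO = (Σα)·G^SO − ½·2·(Σα)² = (2/2)·7.7² = 59.29.
Deadweight loss = W^SO − W^NE = 15.245.

15.245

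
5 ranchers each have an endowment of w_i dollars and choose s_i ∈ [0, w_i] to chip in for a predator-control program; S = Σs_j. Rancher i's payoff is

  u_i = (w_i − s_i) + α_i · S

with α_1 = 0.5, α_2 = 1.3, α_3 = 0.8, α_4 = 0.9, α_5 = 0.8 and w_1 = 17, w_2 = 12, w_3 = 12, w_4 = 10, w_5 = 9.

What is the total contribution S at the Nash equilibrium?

12

∂u_i/∂s_i = α_i − 1, so rancher i contributes w_i if α_i > 1, else 0.
α_i > 1 for i ∈ {2}; NE contributions (0, 12, 0, 0, 0), S = 12.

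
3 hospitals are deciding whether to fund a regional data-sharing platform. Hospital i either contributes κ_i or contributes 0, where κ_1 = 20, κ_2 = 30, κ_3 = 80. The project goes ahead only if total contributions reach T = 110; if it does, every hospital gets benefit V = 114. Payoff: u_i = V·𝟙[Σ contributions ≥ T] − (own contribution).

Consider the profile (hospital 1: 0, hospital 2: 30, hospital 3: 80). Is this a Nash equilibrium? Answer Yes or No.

Total = 110 ≥ 110: provided.
Hospital 1 (pledges 0, payoff 114): pledging 20 → total 130, payoff 94. No gain.
Hospital 2 (pledges 30, payoff 84): dropping to 0 → total 80, payoff 0. No gain.
Hospital 3 (pledges 80, payoff 34): dropping to 0 → total 30, payoff 0. No gain.

Yes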